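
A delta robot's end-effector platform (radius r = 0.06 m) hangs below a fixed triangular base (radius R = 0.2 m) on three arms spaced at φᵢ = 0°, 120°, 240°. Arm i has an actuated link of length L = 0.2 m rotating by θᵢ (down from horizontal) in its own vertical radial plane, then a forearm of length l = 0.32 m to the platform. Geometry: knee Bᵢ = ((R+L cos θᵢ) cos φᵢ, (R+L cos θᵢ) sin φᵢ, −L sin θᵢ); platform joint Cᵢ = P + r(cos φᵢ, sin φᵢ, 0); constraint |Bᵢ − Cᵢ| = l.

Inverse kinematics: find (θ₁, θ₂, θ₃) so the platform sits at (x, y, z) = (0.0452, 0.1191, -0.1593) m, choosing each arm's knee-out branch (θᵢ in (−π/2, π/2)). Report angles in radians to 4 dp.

φ1=0.0° → target in arm frame (0.0452, 0.1191)
  e−x'=0.0948;  (l²−L²−(e−x')²−y'²−z²)/2L = 0.0346
  θ1 = atan2(B,A) + arccos(C/0.1854) = 0.3489
φ2=120.0° → target in arm frame (0.0805, -0.0987)
  e−x'=0.0595;  (l²−L²−(e−x')²−y'²−z²)/2L = 0.0594
  √(A²+B²)=0.1700;  θ2 = -1.2136+1.2141 ≈ 0.0005
arm 3 (φ=240.0°): x'=-0.1257, y'=-0.0204
  A=0.2657, B=-0.1593, C=(l²−L²−A²−y'²−z²)/(2L)=-0.0850
  √(A²+B²)=0.3098;  θ3 = -0.5400+1.8488 ≈ 1.3088

θ₁ = 0.3489, θ₂ = 0.0005, θ₃ = 1.3088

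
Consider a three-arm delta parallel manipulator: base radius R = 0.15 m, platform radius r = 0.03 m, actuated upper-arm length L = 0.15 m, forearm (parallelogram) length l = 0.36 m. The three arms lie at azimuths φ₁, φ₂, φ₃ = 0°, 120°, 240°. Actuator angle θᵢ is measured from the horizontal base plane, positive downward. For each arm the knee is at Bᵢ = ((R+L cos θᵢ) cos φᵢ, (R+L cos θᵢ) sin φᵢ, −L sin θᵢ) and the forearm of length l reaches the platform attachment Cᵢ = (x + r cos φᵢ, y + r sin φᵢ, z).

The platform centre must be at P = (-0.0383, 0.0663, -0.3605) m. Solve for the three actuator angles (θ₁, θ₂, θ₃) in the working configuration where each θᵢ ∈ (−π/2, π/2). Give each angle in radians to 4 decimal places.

θ₁ = 0.8726, θ₂ = 0.3491, θ₃ = 0.8725

rotate P by −φ1: (-0.0383, 0.0663, -0.3605)
  e−x'=0.1583;  (l²−L²−(e−x')²−y'²−z²)/2L = -0.1744
  θ1 = atan2(B,A) + arccos(C/0.3937) = 0.8726
φ2=120.0° → target in arm frame (0.0766, 0.0000)
  A=0.0434, B=-0.3605, C=(l²−L²−A²−y'²−z²)/(2L)=-0.0825
  θ2 = atan2(B,A) + arccos(C/0.3631) = 0.3491
rotate P by −φ3: (-0.0383, -0.0663, -0.3605)
  A cos θ + B sin θ = C:  0.1583·cos θ + -0.3605·sin θ = -0.1744
  γ=atan2(-0.3605,0.1583)=-1.1571;  ψ=arccos(-0.4429)=2.0296;  θ3=γ+ψ≈0.8725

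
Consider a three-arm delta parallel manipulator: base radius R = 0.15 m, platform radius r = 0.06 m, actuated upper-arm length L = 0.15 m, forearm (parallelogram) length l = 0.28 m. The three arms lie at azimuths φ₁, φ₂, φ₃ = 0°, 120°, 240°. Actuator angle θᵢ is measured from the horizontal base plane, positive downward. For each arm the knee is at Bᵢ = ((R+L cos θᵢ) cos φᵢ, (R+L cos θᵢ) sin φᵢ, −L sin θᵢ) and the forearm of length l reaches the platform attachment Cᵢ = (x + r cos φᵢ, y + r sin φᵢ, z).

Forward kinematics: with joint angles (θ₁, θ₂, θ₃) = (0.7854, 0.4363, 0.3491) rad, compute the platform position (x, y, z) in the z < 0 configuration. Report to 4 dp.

φ1=0.0°: virtual centre (0.1961, 0.0000, -0.1061), radius l
O2 = (0.2259·cos120.0°, 0.2259·sin120.0°, -0.0634) = (-0.1130, 0.1957, -0.0634)
arm 3 at φ=240.0°: ρ3 = 0.2310;  O3 = (-0.1155, -0.2000, -0.0513)
|O₂|²−|O₁|² = 0.0054;  |O₃|²−|O₁|² = 0.0063
linear system: -0.6181x+0.3914y = 0.0054−0.0854z; -0.6231x+-0.4000y = 0.0063−0.1095z
Cramer: x(z) = -0.0094+0.1568z;  y(z) = -0.0011+0.0295z
sphere 1 gives Az²+Bz+C=0 with A=1.0255, B=0.1476, C=-0.0249;  B²−4AC=0.1241;  roots -0.2437, 0.0998;  negative root z = -0.2437
x = -0.0476, y = -0.0083

(-0.0476, -0.0083, -0.2437)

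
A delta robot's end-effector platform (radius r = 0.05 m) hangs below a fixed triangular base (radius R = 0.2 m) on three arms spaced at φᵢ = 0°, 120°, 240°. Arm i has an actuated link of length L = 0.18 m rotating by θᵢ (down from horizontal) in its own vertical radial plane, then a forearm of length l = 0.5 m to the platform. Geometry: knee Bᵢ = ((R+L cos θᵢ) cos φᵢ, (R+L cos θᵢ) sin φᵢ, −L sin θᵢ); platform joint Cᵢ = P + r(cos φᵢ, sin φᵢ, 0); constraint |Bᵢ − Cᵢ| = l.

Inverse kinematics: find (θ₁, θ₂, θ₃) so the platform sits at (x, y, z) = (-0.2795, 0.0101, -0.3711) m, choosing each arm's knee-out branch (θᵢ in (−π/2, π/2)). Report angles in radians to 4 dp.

arm 1 (φ=0.0°): x'=-0.2795, y'=0.0101
  e−x'=0.4295;  (l²−L²−(e−x')²−y'²−z²)/2L = -0.2908
  √(A²+B²)=0.5676;  θ1 = -0.7126+2.1087 ≈ 1.3961
rotate P by −φ2: (0.1485, 0.2370, -0.3711)
  e−x'=0.0015;  (l²−L²−(e−x')²−y'²−z²)/2L = 0.0659
  √(A²+B²)=0.3711;  θ2 = -1.5667+1.3924 ≈ -0.1744
arm 3 (φ=240.0°): x'=0.1310, y'=-0.2471
  A=0.0190, B=-0.3711, C=(l²−L²−A²−y'²−z²)/(2L)=0.0513
  γ=atan2(-0.3711,0.0190)=-1.5197;  ψ=arccos(0.1380)=1.4323;  θ3=γ+ψ≈-0.0873

θ₁ = 1.3961, θ₂ = -0.1744, θ₃ = -0.0873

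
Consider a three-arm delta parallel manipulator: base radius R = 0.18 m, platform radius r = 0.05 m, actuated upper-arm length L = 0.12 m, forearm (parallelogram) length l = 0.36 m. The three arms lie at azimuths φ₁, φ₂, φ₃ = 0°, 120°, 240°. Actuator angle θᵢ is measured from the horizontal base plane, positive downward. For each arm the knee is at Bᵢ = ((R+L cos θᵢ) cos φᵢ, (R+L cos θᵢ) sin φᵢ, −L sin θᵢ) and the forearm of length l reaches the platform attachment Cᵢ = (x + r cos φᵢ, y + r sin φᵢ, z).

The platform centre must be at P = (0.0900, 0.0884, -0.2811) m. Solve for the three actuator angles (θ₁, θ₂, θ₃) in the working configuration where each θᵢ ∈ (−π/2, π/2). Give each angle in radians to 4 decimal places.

θ₁ = -0.2623, θ₂ = 0.1742, θ₃ = 1.0472

rotate P by −φ1: (0.0900, 0.0884, -0.2811)
  A cos θ + B sin θ = C:  0.0400·cos θ + -0.2811·sin θ = 0.1115
  √(A²+B²)=0.2839;  θ1 = -1.4294+1.1671 ≈ -0.2623
rotate P by −φ2: (0.0316, -0.1221, -0.2811)
  A=0.0984, B=-0.2811, C=(l²−L²−A²−y'²−z²)/(2L)=0.0482
  θ2 = atan2(B,A) + arccos(C/0.2978) = 0.1742
φ3=240.0° → target in arm frame (-0.1216, 0.0337)
  A=0.2516, B=-0.2811, C=(l²−L²−A²−y'²−z²)/(2L)=-0.1177
  √(A²+B²)=0.3772;  θ3 = -0.8408+1.8880 ≈ 1.0472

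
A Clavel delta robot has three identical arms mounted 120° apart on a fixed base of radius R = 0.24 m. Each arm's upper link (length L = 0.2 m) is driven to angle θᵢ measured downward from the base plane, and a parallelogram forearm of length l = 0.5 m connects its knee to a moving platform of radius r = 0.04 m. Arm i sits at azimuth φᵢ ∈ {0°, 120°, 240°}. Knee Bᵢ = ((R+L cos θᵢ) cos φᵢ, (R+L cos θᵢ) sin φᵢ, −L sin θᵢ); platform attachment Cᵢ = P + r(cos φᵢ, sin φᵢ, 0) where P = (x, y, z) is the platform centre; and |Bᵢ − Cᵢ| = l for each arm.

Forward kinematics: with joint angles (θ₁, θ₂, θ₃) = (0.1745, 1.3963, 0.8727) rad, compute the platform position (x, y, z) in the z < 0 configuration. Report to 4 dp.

(0.1732, -0.0974, -0.4711)

φ1=0.0°: virtual centre (0.3970, 0.0000, -0.0347), radius l
centre 2 = (0.2347·cos120.0°, 0.2347·sin120.0°, -0.1970) = (-0.1174, 0.2033, -0.1970)
φ3=240.0°: virtual centre (-0.1643, -0.2845, -0.1532), radius l
eliminate P² terms by subtracting sphere 1 from 2 and 3
linear system: -1.0286x+0.4066y = -0.0649−-0.3245z; -1.1225x+-0.5691y = -0.0274−-0.2370z
det = 1.0417;  x = 0.0461+-0.2697z,  y = -0.0429+0.1156z
sphere 1 gives Az²+Bz+C=0 with A=1.0861, B=0.2488, C=-0.1239;  B²−4AC=0.6001;  roots -0.4711, 0.2421;  negative root z = -0.4711
x = 0.1732, y = -0.0974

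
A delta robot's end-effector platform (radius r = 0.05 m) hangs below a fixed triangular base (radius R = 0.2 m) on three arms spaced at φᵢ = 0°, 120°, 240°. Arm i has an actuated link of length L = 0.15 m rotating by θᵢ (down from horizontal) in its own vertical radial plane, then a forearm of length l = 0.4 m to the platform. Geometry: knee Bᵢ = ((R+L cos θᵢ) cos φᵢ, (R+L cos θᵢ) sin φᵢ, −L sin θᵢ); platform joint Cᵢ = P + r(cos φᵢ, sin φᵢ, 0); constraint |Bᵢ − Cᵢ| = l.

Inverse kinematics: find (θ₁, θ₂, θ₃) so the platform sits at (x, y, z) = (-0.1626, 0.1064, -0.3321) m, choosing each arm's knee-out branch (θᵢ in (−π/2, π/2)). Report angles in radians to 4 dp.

θ₁ = 1.3962, θ₂ = -0.2617, θ₃ = 0.7852

arm 1 (φ=0.0°): x'=-0.1626, y'=0.1064
  A=0.3126, B=-0.3321, C=(l²−L²−A²−y'²−z²)/(2L)=-0.2728
  θ1 = atan2(B,A) + arccos(C/0.4561) = 1.3962
φ2=120.0° → target in arm frame (0.1734, 0.0876)
  A=-0.0234, B=-0.3321, C=(l²−L²−A²−y'²−z²)/(2L)=0.0633
  γ=atan2(-0.3321,-0.0234)=-1.6413;  ψ=arccos(0.1901)=1.3796;  θ2=γ+ψ≈-0.2617
φ3=240.0° → target in arm frame (-0.0108, -0.1940)
  A=0.1608, B=-0.3321, C=(l²−L²−A²−y'²−z²)/(2L)=-0.1210
  θ3 = atan2(B,A) + arccos(C/0.3690) = 0.7852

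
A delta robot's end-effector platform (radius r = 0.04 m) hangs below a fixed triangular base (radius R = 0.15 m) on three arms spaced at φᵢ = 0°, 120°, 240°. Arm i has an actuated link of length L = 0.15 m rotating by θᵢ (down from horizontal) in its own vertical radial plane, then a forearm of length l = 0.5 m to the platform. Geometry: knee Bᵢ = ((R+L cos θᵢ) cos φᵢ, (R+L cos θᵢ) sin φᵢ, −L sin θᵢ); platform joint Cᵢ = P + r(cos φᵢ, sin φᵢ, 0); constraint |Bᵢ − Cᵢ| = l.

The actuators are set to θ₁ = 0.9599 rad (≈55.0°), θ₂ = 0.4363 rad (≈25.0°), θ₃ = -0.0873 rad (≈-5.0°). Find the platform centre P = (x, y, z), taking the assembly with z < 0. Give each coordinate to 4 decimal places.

φ1=0.0°: virtual centre (0.1960, 0.0000, -0.1229), radius l
φ2=120.0°: virtual centre (-0.1230, 0.2130, -0.0634), radius l
centre 3 = (0.2594·cos240.0°, 0.2594·sin240.0°, 0.0131) = (-0.1297, -0.2247, 0.0131)
eliminate P² terms by subtracting sphere 1 from 2 and 3
linear system: -0.6380x+0.4260y = 0.0110−0.1190z; -0.6515x+-0.4493y = 0.0139−0.2719z
Cramer: x(z) = -0.0193+0.3000z;  y(z) = -0.0031+0.1701z
sphere 1 gives Az²+Bz+C=0 with A=1.1189, B=0.1155, C=-0.1885;  B²−4AC=0.8572;  roots -0.4653, 0.3621;  negative root z = -0.4653
x = -0.1589, y = -0.0822

(-0.1589, -0.0822, -0.4653)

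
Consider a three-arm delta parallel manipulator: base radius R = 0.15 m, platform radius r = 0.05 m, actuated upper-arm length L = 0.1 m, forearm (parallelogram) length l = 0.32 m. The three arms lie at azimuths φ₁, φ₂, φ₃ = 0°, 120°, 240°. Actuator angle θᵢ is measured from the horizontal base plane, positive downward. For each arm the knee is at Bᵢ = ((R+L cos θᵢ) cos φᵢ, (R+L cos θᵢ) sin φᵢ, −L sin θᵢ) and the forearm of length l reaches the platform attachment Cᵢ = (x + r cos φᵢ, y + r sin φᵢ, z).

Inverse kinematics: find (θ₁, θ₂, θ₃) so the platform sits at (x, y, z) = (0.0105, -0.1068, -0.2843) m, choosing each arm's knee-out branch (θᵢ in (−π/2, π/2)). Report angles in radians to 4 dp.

θ₁ = 0.4369, θ₂ = 1.0476, θ₃ = -0.0874

arm 1 (φ=0.0°): x'=0.0105, y'=-0.1068
  A=0.0895, B=-0.2843, C=(l²−L²−A²−y'²−z²)/(2L)=-0.0392
  √(A²+B²)=0.2981;  θ1 = -1.2658+1.7027 ≈ 0.4369
φ2=120.0° → target in arm frame (-0.0977, 0.0443)
  e−x'=0.1977;  (l²−L²−(e−x')²−y'²−z²)/2L = -0.1475
  γ=atan2(-0.2843,0.1977)=-0.9631;  ψ=arccos(-0.4258)=2.0106;  θ2=γ+ψ≈1.0476
arm 3 (φ=240.0°): x'=0.0872, y'=0.0625
  e−x'=0.0128;  (l²−L²−(e−x')²−y'²−z²)/2L = 0.0375
  √(A²+B²)=0.2846;  θ3 = -1.5259+1.4385 ≈ -0.0874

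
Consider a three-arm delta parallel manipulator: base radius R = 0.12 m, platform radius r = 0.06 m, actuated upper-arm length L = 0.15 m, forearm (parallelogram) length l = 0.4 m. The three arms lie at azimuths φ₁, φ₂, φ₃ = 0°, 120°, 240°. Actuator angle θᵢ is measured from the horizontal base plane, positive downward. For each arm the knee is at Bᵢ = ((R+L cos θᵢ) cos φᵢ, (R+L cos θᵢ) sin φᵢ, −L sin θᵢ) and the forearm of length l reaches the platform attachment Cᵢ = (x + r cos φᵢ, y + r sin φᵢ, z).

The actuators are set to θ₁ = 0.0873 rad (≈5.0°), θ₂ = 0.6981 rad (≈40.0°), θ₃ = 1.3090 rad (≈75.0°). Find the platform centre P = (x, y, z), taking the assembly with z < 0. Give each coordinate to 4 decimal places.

φ1=0.0°: virtual centre (0.2094, 0.0000, -0.0131), radius l
φ2=120.0°: virtual centre (-0.0875, 0.1515, -0.0964), radius l
arm 3 at φ=240.0°: ρ3 = 0.0988;  S3 = (-0.0494, -0.0856, -0.1449)
|S₂|²−|S₁|² = -0.0041;  |S₃|²−|S₁|² = -0.0133
linear system: -0.5938x+0.3030y = -0.0041−-0.1667z; -0.5177x+-0.1712y = -0.0133−-0.2636z
Cramer: x(z) = 0.0183-0.4194z;  y(z) = 0.0222-0.2718z
into |P−S₁|² = l²: 1.2497z² + 0.1744z + -0.1228 = 0;  Δ = 0.6443;  z = -0.3909 or 0.2514 → z<0 root = -0.3909
x = 0.1822, y = 0.1284

(0.1822, 0.1284, -0.3909)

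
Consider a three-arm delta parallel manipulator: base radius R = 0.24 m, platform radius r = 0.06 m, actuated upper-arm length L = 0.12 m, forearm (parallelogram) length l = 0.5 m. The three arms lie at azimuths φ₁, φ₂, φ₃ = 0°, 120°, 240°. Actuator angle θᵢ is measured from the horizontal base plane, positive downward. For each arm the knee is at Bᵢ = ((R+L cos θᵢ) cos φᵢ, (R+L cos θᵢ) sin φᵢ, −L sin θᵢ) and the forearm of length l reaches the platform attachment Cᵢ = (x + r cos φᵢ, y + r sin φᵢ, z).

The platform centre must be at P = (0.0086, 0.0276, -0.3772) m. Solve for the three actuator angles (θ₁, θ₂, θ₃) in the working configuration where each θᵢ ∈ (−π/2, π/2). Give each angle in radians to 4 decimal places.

θ₁ = -0.2620, θ₂ = -0.3491, θ₃ = 0.0004

φ1=0.0° → target in arm frame (0.0086, 0.0276)
  e−x'=0.1714;  (l²−L²−(e−x')²−y'²−z²)/2L = 0.2633
  γ=atan2(-0.3772,0.1714)=-1.1443;  ψ=arccos(0.6354)=0.8823;  θ1=γ+ψ≈-0.2620
rotate P by −φ2: (0.0196, -0.0212, -0.3772)
  e−x'=0.1604;  (l²−L²−(e−x')²−y'²−z²)/2L = 0.2798
  γ=atan2(-0.3772,0.1604)=-1.1687;  ψ=arccos(0.6825)=0.8196;  θ2=γ+ψ≈-0.3491
rotate P by −φ3: (-0.0282, -0.0064, -0.3772)
  A=0.2082, B=-0.3772, C=(l²−L²−A²−y'²−z²)/(2L)=0.2080
  γ=atan2(-0.3772,0.2082)=-1.0664;  ψ=arccos(0.4829)=1.0669;  θ3=γ+ψ≈0.0004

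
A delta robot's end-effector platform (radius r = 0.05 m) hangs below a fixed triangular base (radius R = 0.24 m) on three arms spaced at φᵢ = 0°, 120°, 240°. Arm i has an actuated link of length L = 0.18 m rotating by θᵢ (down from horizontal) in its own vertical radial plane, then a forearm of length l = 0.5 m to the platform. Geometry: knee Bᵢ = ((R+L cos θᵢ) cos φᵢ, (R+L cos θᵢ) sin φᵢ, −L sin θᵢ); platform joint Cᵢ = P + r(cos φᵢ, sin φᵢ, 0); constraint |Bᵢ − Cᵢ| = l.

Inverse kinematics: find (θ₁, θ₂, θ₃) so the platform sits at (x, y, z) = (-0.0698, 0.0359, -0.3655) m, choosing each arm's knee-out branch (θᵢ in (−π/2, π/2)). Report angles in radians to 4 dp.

arm 1 (φ=0.0°): x'=-0.0698, y'=0.0359
  A cos θ + B sin θ = C:  0.2598·cos θ + -0.3655·sin θ = 0.0423
  θ1 = atan2(B,A) + arccos(C/0.4484) = 0.5235
arm 2 (φ=120.0°): x'=0.0660, y'=0.0425
  A=0.1240, B=-0.3655, C=(l²−L²−A²−y'²−z²)/(2L)=0.1856
  √(A²+B²)=0.3860;  θ2 = -1.2437+1.0691 ≈ -0.1746
rotate P by −φ3: (0.0038, -0.0784, -0.3655)
  A cos θ + B sin θ = C:  0.1862·cos θ + -0.3655·sin θ = 0.1200
  γ=atan2(-0.3655,0.1862)=-1.0996;  ψ=arccos(0.2925)=1.2739;  θ3=γ+ψ≈0.1743

θ₁ = 0.5235, θ₂ = -0.1746, θ₃ = 0.1743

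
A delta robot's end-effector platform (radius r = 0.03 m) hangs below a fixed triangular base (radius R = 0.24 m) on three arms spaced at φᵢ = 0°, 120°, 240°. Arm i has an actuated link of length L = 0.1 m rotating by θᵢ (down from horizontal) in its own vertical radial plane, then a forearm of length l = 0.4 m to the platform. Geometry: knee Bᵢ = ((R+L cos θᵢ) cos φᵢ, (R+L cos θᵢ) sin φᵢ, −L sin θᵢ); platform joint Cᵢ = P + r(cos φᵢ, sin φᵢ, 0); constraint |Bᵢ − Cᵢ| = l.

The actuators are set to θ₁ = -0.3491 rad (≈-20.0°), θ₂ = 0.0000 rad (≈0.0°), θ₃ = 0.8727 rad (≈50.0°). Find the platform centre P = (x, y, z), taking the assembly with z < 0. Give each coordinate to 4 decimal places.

(0.0510, 0.0575, -0.2703)

φ1=0.0°: virtual centre (0.3040, 0.0000, 0.0342), radius l
φ2=120.0°: virtual centre (-0.1550, 0.2685, 0.0000), radius l
S3 = (0.2743·cos240.0°, 0.2743·sin240.0°, -0.0766) = (-0.1371, -0.2375, -0.0766)
subtract pairs → two planes through P
[-0.9179 0.5369 -0.0684]·P = 0.0025;  [-0.8822 -0.4751 -0.2216]·P = -0.0125
det = 0.9098;  x = 0.0060+-0.1665z,  y = 0.0150+-0.1573z
into |P−S₁|² = l²: 1.0525z² + 0.0261z + -0.0698 = 0;  Δ = 0.2947;  z = -0.2703 or 0.2455 → z<0 root = -0.2703
x = 0.0510, y = 0.0575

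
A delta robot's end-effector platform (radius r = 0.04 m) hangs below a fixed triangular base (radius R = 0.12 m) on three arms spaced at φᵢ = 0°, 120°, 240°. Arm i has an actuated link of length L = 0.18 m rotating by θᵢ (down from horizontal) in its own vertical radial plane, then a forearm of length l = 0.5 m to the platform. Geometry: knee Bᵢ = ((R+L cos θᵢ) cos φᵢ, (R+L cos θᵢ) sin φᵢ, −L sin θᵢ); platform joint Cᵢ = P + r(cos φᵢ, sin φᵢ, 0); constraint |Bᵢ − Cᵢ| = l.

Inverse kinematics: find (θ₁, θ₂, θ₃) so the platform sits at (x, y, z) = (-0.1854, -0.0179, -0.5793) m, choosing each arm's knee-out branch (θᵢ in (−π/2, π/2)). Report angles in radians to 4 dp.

θ₁ = 1.3959, θ₂ = 0.7852, θ₃ = 0.6977

arm 1 (φ=0.0°): x'=-0.1854, y'=-0.0179
  e−x'=0.2654;  (l²−L²−(e−x')²−y'²−z²)/2L = -0.5243
  γ=atan2(-0.5793,0.2654)=-1.1412;  ψ=arccos(-0.8228)=2.5371;  θ1=γ+ψ≈1.3959
φ2=120.0° → target in arm frame (0.0772, 0.1695)
  e−x'=0.0028;  (l²−L²−(e−x')²−y'²−z²)/2L = -0.4076
  γ=atan2(-0.5793,0.0028)=-1.5660;  ψ=arccos(-0.7036)=2.3512;  θ2=γ+ψ≈0.7852
φ3=240.0° → target in arm frame (0.1082, -0.1516)
  A cos θ + B sin θ = C:  -0.0282·cos θ + -0.5793·sin θ = -0.3938
  γ=atan2(-0.5793,-0.0282)=-1.6194;  ψ=arccos(-0.6790)=2.3172;  θ3=γ+ψ≈0.6977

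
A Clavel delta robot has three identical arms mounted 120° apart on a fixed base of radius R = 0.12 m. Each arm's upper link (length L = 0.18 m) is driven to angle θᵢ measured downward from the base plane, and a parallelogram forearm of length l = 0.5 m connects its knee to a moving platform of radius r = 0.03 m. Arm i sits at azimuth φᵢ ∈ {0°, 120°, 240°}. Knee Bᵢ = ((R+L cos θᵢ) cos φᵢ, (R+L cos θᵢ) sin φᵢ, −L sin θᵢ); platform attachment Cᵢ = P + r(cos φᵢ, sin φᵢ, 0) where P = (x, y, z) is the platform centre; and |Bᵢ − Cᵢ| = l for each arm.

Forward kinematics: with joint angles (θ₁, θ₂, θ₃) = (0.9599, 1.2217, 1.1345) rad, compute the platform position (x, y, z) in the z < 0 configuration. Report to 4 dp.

(0.0549, -0.0199, -0.6275)

φ1=0.0°: virtual centre (0.1932, 0.0000, -0.1474), radius l
O2 = (0.1516·cos120.0°, 0.1516·sin120.0°, -0.1691) = (-0.0758, 0.1313, -0.1691)
φ3=240.0°: virtual centre (-0.0830, -0.1438, -0.1631), radius l
|O₂|²−|O₁|² = -0.0075;  |O₃|²−|O₁|² = -0.0049
plane₁₂: -0.5381x+0.2625y+-0.0434z = -0.0075
det = 0.2998;  x = 0.0115+-0.0691z,  y = -0.0050+0.0237z
into |P−O₁|² = l²: 1.0053z² + 0.3198z + -0.1952 = 0;  Δ = 0.8872;  z = -0.6275 or 0.3094 → z<0 root = -0.6275
x = 0.0549, y = -0.0199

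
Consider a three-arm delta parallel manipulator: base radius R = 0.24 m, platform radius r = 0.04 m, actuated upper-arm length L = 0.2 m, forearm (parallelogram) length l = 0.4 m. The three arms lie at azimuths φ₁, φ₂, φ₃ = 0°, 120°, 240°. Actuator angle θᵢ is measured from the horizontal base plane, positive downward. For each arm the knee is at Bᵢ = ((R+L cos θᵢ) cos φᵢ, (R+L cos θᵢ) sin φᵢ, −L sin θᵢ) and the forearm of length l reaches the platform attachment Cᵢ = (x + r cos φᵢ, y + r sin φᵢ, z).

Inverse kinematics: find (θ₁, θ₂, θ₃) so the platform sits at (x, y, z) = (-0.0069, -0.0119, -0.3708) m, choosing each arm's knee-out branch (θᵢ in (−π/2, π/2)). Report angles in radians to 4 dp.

θ₁ = 0.8728, θ₂ = 0.8726, θ₃ = 0.7853

rotate P by −φ1: (-0.0069, -0.0119, -0.3708)
  A cos θ + B sin θ = C:  0.2069·cos θ + -0.3708·sin θ = -0.1511
  √(A²+B²)=0.4246;  θ1 = -1.0618+1.9346 ≈ 0.8728
arm 2 (φ=120.0°): x'=-0.0069, y'=0.0119
  A cos θ + B sin θ = C:  0.2069·cos θ + -0.3708·sin θ = -0.1511
  √(A²+B²)=0.4246;  θ2 = -1.0619+1.9345 ≈ 0.8726
rotate P by −φ3: (0.0138, 0.0000, -0.3708)
  A cos θ + B sin θ = C:  0.1862·cos θ + -0.3708·sin θ = -0.1304
  θ3 = atan2(B,A) + arccos(C/0.4149) = 0.7853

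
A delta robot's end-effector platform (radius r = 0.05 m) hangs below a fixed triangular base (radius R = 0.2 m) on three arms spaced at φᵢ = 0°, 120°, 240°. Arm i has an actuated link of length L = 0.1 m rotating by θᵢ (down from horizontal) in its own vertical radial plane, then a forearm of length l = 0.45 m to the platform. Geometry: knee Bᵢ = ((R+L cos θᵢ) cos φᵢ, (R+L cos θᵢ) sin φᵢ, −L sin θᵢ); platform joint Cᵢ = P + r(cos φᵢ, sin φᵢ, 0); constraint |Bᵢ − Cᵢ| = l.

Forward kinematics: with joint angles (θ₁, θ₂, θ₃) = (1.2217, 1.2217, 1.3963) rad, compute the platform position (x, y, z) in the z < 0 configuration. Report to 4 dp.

O1 = (0.1842·cos0.0°, 0.1842·sin0.0°, -0.0940) = (0.1842, 0.0000, -0.0940)
arm 2 at φ=120.0°: (R−r)+L cos θ2 = 0.1842;  O2 = (-0.0921, 0.1595, -0.0940)
arm 3 at φ=240.0°: (R−r)+L cos θ3 = 0.1674;  O3 = (-0.0837, -0.1449, -0.0985)
subtract pairs → two planes through P
linear system: -0.5526x+0.3191y = 0.0000−0.0000z; -0.5358x+-0.2899y = -0.0051−-0.0090z
Cramer: x(z) = 0.0049-0.0087z;  y(z) = 0.0084-0.0151z
into |P−O₁|² = l²: 1.0003z² + 0.1908z + -0.1614 = 0;  Δ = 0.6824;  z = -0.5083 or 0.3175 → z<0 root = -0.5083
x = 0.0093, y = 0.0161

(0.0093, 0.0161, -0.5083)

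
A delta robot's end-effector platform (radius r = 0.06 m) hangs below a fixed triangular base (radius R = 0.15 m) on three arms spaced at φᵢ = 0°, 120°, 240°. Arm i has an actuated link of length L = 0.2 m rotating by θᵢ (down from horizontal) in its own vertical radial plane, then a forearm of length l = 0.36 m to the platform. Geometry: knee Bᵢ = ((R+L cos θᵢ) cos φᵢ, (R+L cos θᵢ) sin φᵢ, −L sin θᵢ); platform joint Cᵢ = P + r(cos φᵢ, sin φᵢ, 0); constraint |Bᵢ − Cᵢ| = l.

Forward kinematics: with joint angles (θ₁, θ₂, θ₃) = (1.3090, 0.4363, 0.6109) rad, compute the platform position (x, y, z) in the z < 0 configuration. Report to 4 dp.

arm 1 at φ=0.0°: e+L cos θ1 = 0.1418;  centre 1 = (0.1418, 0.0000, -0.1932)
centre 2 = (0.2713·cos120.0°, 0.2713·sin120.0°, -0.0845) = (-0.1356, 0.2349, -0.0845)
φ3=240.0°: virtual centre (-0.1269, -0.2198, -0.1147), radius l
subtract pairs → two planes through P
plane₁₂: -0.5548x+0.4698y+0.2173z = 0.0233
Cramer: x(z) = -0.0397+0.3410z;  y(z) = 0.0027-0.0599z
sphere 1 gives Az²+Bz+C=0 with A=1.1199, B=0.2623, C=-0.0593;  B²−4AC=0.3345;  roots -0.3753, 0.1412;  negative root z = -0.3753
x = -0.1677, y = 0.0252

(-0.1677, 0.0252, -0.3753)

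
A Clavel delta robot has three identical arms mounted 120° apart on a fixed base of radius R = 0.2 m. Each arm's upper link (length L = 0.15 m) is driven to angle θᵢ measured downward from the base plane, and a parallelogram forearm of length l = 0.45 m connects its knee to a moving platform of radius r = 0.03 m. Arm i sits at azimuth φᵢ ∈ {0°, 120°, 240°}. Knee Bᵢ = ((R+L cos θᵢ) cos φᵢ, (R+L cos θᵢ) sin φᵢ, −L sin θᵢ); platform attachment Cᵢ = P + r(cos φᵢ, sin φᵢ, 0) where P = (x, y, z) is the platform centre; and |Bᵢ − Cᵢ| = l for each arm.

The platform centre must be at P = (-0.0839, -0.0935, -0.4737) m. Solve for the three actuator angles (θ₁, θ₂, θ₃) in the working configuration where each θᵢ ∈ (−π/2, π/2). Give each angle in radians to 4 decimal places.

arm 1 (φ=0.0°): x'=-0.0839, y'=-0.0935
  A=0.2539, B=-0.4737, C=(l²−L²−A²−y'²−z²)/(2L)=-0.3920
  √(A²+B²)=0.5375;  θ1 = -1.0788+2.3882 ≈ 1.3094
φ2=120.0° → target in arm frame (-0.0390, 0.1194)
  A=0.2090, B=-0.4737, C=(l²−L²−A²−y'²−z²)/(2L)=-0.3411
  √(A²+B²)=0.5178;  θ2 = -1.1552+2.2901 ≈ 1.1349
arm 3 (φ=240.0°): x'=0.1229, y'=-0.0259
  A cos θ + B sin θ = C:  0.0471·cos θ + -0.4737·sin θ = -0.1576
  √(A²+B²)=0.4760;  θ3 = -1.4717+1.9082 ≈ 0.4365

θ₁ = 1.3094, θ₂ = 1.1349, θ₃ = 0.4365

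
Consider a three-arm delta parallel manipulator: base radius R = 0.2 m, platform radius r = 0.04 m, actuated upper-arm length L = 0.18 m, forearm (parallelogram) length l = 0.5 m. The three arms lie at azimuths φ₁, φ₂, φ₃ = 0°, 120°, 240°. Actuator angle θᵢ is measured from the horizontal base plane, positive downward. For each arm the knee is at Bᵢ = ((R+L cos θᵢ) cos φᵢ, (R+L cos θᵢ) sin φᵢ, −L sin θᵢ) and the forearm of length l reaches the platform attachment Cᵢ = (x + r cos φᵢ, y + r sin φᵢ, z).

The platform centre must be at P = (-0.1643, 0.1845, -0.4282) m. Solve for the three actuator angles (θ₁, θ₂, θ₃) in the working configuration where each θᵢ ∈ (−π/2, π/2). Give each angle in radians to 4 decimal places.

θ₁ = 1.2220, θ₂ = -0.3492, θ₃ = 0.9601

arm 1 (φ=0.0°): x'=-0.1643, y'=0.1845
  e−x'=0.3243;  (l²−L²−(e−x')²−y'²−z²)/2L = -0.2916
  √(A²+B²)=0.5371;  θ1 = -0.9226+2.1446 ≈ 1.2220
φ2=120.0° → target in arm frame (0.2419, 0.0500)
  e−x'=-0.0819;  (l²−L²−(e−x')²−y'²−z²)/2L = 0.0695
  γ=atan2(-0.4282,-0.0819)=-1.7599;  ψ=arccos(0.1595)=1.4106;  θ2=γ+ψ≈-0.3492
φ3=240.0° → target in arm frame (-0.0776, -0.2345)
  A=0.2376, B=-0.4282, C=(l²−L²−A²−y'²−z²)/(2L)=-0.2145
  γ=atan2(-0.4282,0.2376)=-1.0642;  ψ=arccos(-0.4381)=2.0243;  θ3=γ+ψ≈0.9601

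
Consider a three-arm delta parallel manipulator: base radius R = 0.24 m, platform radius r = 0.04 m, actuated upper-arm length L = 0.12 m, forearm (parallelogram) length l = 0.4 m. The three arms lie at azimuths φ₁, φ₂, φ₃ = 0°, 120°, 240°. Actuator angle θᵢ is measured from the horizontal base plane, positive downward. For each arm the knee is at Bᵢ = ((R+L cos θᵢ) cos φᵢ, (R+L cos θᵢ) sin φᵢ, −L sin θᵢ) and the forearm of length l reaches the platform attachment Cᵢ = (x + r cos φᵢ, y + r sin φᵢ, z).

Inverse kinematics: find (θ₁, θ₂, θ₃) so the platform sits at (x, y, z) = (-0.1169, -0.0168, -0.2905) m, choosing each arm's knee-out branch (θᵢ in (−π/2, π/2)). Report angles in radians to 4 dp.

arm 1 (φ=0.0°): x'=-0.1169, y'=-0.0168
  A cos θ + B sin θ = C:  0.3169·cos θ + -0.2905·sin θ = -0.1646
  θ1 = atan2(B,A) + arccos(C/0.4299) = 1.2217
arm 2 (φ=120.0°): x'=0.0439, y'=0.1096
  e−x'=0.1561;  (l²−L²−(e−x')²−y'²−z²)/2L = 0.1034
  θ2 = atan2(B,A) + arccos(C/0.3298) = 0.1741
arm 3 (φ=240.0°): x'=0.0730, y'=-0.0928
  e−x'=0.1270;  (l²−L²−(e−x')²−y'²−z²)/2L = 0.1519
  γ=atan2(-0.2905,0.1270)=-1.1587;  ψ=arccos(0.4792)=1.0711;  θ3=γ+ψ≈-0.0876

θ₁ = 1.2217, θ₂ = 0.1741, θ₃ = -0.0876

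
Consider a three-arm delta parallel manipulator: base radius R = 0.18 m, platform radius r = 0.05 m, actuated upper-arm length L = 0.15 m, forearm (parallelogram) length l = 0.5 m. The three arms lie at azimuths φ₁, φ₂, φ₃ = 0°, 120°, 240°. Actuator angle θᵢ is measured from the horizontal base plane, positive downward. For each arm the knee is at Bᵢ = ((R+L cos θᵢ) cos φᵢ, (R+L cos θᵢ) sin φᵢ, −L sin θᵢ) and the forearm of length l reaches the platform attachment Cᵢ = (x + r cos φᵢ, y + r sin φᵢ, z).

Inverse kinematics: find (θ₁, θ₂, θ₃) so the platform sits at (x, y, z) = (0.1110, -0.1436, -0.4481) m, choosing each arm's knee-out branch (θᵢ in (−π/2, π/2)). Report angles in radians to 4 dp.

θ₁ = -0.0002, θ₂ = 1.0469, θ₃ = 0.1742

arm 1 (φ=0.0°): x'=0.1110, y'=-0.1436
  e−x'=0.0190;  (l²−L²−(e−x')²−y'²−z²)/2L = 0.0191
  θ1 = atan2(B,A) + arccos(C/0.4485) = -0.0002
rotate P by −φ2: (-0.1799, -0.0243, -0.4481)
  A=0.3099, B=-0.4481, C=(l²−L²−A²−y'²−z²)/(2L)=-0.2330
  θ2 = atan2(B,A) + arccos(C/0.5448) = 1.0469
φ3=240.0° → target in arm frame (0.0689, 0.1679)
  e−x'=0.0611;  (l²−L²−(e−x')²−y'²−z²)/2L = -0.0174
  θ3 = atan2(B,A) + arccos(C/0.4523) = 0.1742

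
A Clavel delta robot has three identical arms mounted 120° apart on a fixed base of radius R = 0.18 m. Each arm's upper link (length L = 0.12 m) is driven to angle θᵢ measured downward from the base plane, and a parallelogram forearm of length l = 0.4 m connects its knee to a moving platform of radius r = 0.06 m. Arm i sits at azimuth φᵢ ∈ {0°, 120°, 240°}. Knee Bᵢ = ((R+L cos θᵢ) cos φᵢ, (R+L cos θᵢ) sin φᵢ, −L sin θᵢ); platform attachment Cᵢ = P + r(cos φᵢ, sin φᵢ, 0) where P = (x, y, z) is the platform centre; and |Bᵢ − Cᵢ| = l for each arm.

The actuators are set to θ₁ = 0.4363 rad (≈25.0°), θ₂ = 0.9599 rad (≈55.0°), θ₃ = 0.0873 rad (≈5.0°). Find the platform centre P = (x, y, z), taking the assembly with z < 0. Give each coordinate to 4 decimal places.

(0.0162, -0.1057, -0.3726)

arm 1 at φ=0.0°: e+L cos θ1 = 0.2288;  centre 1 = (0.2288, 0.0000, -0.0507)
φ2=120.0°: virtual centre (-0.0944, 0.1635, -0.0983), radius l
centre 3 = (0.2395·cos240.0°, 0.2395·sin240.0°, -0.0105) = (-0.1198, -0.2075, -0.0105)
eliminate P² terms by subtracting sphere 1 from 2 and 3
plane₁₂: -0.6463x+0.3271y+-0.0952z = -0.0096
Cramer: x(z) = 0.0063-0.0265z;  y(z) = -0.0168+0.2386z
quadratic in z: (1.0576)z²+(0.1052)z+(-0.1077)=0, √Δ=0.6830 → z ∈ {-0.3726, 0.2732}; z = -0.3726 (taking z<0)
x = 0.0162, y = -0.1057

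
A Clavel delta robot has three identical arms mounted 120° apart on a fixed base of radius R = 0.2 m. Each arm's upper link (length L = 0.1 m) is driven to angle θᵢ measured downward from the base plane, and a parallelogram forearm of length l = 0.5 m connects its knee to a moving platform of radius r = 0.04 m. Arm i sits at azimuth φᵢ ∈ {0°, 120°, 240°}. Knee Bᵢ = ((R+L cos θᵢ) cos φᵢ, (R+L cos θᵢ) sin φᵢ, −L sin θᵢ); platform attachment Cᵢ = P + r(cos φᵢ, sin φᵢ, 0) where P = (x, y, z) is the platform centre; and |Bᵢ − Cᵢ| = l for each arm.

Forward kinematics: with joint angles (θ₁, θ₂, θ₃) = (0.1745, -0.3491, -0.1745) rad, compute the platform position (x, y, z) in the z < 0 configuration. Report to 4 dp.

centre 1 = (0.2585·cos0.0°, 0.2585·sin0.0°, -0.0174) = (0.2585, 0.0000, -0.0174)
centre 2 = (0.2540·cos120.0°, 0.2540·sin120.0°, 0.0342) = (-0.1270, 0.2199, 0.0342)
φ3=240.0°: virtual centre (-0.1292, -0.2239, 0.0174), radius l
|centre ₂|²−|centre ₁|² = -0.0014;  |centre ₃|²−|centre ₁|² = 0.0000
plane₁₂: -0.7709x+0.4399y+0.1031z = -0.0014
Cramer: x(z) = 0.0009+0.1118z;  y(z) = -0.0016-0.0385z
into |P−centre ₁|² = l²: 1.0140z² + -0.0227z + -0.1834 = 0;  Δ = 0.7443;  z = -0.4142 or 0.4366 → z<0 root = -0.4142
x = -0.0454, y = 0.0143

(-0.0454, 0.0143, -0.4142)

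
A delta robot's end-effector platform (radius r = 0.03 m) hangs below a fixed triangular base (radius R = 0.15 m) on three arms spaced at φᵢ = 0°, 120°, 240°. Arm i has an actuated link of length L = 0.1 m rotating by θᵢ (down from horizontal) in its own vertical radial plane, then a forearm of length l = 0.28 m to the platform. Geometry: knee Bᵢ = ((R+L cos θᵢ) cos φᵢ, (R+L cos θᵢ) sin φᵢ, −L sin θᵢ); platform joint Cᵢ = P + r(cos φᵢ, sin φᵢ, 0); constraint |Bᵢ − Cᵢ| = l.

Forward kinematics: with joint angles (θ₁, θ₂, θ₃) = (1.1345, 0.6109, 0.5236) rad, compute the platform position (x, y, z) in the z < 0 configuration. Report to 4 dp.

(-0.0561, -0.0067, -0.2657)

arm 1 at φ=0.0°: e+L cos θ1 = 0.1623;  S1 = (0.1623, 0.0000, -0.0906)
φ2=120.0°: virtual centre (-0.1010, 0.1749, -0.0574), radius l
arm 3 at φ=240.0°: e+L cos θ3 = 0.2066;  S3 = (-0.1033, -0.1789, -0.0500)
subtract pairs → two planes through P
[-0.5264 0.3497 0.0665]·P = 0.0095;  [-0.5311 -0.3578 0.0813]·P = 0.0106
det = 0.3741;  x = -0.0191+0.1396z,  y = -0.0015+0.0199z
into |P−S₁|² = l²: 1.0199z² + 0.1306z + -0.0373 = 0;  Δ = 0.1693;  z = -0.2657 or 0.1377 → z<0 root = -0.2657
x = -0.0561, y = -0.0067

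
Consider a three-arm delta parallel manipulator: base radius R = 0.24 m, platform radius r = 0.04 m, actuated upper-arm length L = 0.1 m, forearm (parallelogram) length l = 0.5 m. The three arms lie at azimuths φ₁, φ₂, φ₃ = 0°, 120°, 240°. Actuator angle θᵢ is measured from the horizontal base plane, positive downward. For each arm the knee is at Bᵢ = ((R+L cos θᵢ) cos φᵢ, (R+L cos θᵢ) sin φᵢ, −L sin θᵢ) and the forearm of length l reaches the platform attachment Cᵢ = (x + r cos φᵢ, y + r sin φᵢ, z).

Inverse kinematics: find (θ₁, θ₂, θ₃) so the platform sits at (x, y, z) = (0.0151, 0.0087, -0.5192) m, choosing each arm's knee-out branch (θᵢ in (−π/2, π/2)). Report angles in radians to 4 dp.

arm 1 (φ=0.0°): x'=0.0151, y'=0.0087
  A cos θ + B sin θ = C:  0.1849·cos θ + -0.5192·sin θ = -0.3192
  γ=atan2(-0.5192,0.1849)=-1.2287;  ψ=arccos(-0.5791)=2.1884;  θ1=γ+ψ≈0.9597
φ2=120.0° → target in arm frame (0.0000, -0.0174)
  e−x'=0.2000;  (l²−L²−(e−x')²−y'²−z²)/2L = -0.3494
  √(A²+B²)=0.5564;  θ2 = -1.2031+2.2497 ≈ 1.0466
arm 3 (φ=240.0°): x'=-0.0151, y'=0.0087
  A cos θ + B sin θ = C:  0.2151·cos θ + -0.5192·sin θ = -0.3795
  √(A²+B²)=0.5620;  θ3 = -1.1781+2.3122 ≈ 1.1342

θ₁ = 0.9597, θ₂ = 1.0466, θ₃ = 1.1342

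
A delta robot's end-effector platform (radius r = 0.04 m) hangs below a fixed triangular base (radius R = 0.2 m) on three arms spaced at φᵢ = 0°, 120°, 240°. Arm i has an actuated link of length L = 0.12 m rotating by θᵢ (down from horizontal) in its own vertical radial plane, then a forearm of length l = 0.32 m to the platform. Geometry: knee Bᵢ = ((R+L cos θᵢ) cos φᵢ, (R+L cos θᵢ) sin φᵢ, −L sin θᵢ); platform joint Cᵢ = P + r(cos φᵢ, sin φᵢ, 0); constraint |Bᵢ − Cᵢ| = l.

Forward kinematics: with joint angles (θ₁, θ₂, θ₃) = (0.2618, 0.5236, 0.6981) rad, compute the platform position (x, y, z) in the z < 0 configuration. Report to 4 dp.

(0.0290, 0.0137, -0.2341)

centre 1 = (0.2759·cos0.0°, 0.2759·sin0.0°, -0.0311) = (0.2759, 0.0000, -0.0311)
φ2=120.0°: virtual centre (-0.1320, 0.2286, -0.0600), radius l
φ3=240.0°: virtual centre (-0.1260, -0.2182, -0.0771), radius l
subtract pairs → two planes through P
plane₁₂: -0.8157x+0.4571y+-0.0579z = -0.0038
det = 0.7234;  x = 0.0072+-0.0931z,  y = 0.0044+-0.0396z
into |P−centre ₁|² = l²: 1.0102z² + 0.1118z + -0.0292 = 0;  Δ = 0.1305;  z = -0.2341 or 0.1234 → z<0 root = -0.2341
x = 0.0290, y = 0.0137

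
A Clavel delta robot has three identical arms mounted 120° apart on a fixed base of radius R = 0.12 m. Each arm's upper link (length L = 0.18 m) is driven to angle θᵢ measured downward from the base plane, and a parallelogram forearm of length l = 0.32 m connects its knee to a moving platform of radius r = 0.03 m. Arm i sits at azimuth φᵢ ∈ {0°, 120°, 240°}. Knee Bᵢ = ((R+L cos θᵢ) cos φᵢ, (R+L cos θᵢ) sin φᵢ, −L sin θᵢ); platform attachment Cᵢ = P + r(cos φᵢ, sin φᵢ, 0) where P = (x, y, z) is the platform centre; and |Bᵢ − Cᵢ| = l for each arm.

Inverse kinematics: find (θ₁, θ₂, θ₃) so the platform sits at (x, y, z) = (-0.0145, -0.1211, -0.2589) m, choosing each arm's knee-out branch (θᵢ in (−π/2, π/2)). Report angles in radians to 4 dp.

θ₁ = 0.6106, θ₂ = 0.9597, θ₃ = -0.0872

arm 1 (φ=0.0°): x'=-0.0145, y'=-0.1211
  A cos θ + B sin θ = C:  0.1045·cos θ + -0.2589·sin θ = -0.0628
  √(A²+B²)=0.2792;  θ1 = -1.1872+1.7977 ≈ 0.6106
rotate P by −φ2: (-0.0976, 0.0731, -0.2589)
  A=0.1876, B=-0.2589, C=(l²−L²−A²−y'²−z²)/(2L)=-0.1044
  θ2 = atan2(B,A) + arccos(C/0.3197) = 0.9597
arm 3 (φ=240.0°): x'=0.1121, y'=0.0480
  A=-0.0221, B=-0.2589, C=(l²−L²−A²−y'²−z²)/(2L)=0.0005
  √(A²+B²)=0.2598;  θ3 = -1.6560+1.5689 ≈ -0.0872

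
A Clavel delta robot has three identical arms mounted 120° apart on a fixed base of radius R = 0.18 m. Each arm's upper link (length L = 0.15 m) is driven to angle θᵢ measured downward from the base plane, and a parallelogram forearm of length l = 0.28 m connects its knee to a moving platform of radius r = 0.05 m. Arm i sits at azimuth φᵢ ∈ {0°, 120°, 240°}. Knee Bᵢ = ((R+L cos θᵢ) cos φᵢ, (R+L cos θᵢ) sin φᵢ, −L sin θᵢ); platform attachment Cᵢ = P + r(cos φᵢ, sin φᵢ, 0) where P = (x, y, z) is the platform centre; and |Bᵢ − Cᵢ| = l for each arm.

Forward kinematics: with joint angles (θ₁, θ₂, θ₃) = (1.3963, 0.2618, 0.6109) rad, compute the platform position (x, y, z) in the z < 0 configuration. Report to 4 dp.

(-0.1131, 0.0263, -0.2204)

arm 1 at φ=0.0°: (R−r)+L cos θ1 = 0.1560;  O1 = (0.1560, 0.0000, -0.1477)
φ2=120.0°: virtual centre (-0.1374, 0.2381, -0.0388), radius l
φ3=240.0°: virtual centre (-0.1264, -0.2190, -0.0860), radius l
subtract pairs → two planes through P
[-0.5870 0.4761 0.2178]·P = 0.0309;  [-0.5650 -0.4380 0.1234]·P = 0.0252
Cramer: x(z) = -0.0485+0.2930z;  y(z) = 0.0051-0.0963z
sphere 1 gives Az²+Bz+C=0 with A=1.0951, B=0.1746, C=-0.0147;  B²−4AC=0.0949;  roots -0.2204, 0.0610;  negative root z = -0.2204
x = -0.1131, y = 0.0263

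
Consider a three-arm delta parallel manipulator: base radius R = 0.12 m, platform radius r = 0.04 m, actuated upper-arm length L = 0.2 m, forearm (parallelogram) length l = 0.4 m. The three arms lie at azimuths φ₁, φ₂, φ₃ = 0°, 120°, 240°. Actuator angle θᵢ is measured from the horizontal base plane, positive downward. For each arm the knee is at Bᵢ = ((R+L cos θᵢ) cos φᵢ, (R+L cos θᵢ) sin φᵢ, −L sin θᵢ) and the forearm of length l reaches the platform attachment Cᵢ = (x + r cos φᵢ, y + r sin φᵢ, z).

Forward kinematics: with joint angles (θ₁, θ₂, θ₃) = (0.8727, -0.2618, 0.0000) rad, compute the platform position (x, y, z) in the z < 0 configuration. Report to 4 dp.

φ1=0.0°: virtual centre (0.2086, 0.0000, -0.1532), radius l
O2 = (0.2732·cos120.0°, 0.2732·sin120.0°, 0.0518) = (-0.1366, 0.2366, 0.0518)
O3 = (0.2800·cos240.0°, 0.2800·sin240.0°, 0.0000) = (-0.1400, -0.2425, 0.0000)
|O₂|²−|O₁|² = 0.0103;  |O₃|²−|O₁|² = 0.0114
linear system: -0.6903x+0.4732y = 0.0103−0.4100z; -0.6971x+-0.4850y = 0.0114−0.3064z
det = 0.6646;  x = -0.0157+0.5173z,  y = -0.0010+-0.1117z
into |P−O₁|² = l²: 1.2801z² + 0.0747z + -0.0862 = 0;  Δ = 0.4472;  z = -0.2904 or 0.2320 → z<0 root = -0.2904
x = -0.1659, y = 0.0314

(-0.1659, 0.0314, -0.2904)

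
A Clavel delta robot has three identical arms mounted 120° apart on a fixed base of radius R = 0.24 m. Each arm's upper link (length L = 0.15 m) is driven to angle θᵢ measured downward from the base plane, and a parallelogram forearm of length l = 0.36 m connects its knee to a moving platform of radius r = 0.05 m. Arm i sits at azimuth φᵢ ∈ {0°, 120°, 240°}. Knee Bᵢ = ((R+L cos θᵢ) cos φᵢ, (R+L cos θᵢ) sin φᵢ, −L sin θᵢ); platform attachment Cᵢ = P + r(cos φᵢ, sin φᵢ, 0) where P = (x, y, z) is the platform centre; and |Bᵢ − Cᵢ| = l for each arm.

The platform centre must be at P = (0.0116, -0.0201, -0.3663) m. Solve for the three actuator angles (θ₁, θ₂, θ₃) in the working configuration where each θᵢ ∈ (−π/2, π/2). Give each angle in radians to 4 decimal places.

θ₁ = 0.9598, θ₂ = 1.1342, θ₃ = 0.9598

arm 1 (φ=0.0°): x'=0.0116, y'=-0.0201
  A cos θ + B sin θ = C:  0.1784·cos θ + -0.3663·sin θ = -0.1977
  √(A²+B²)=0.4074;  θ1 = -1.1176+2.0774 ≈ 0.9598
φ2=120.0° → target in arm frame (-0.0232, 0.0000)
  A cos θ + B sin θ = C:  0.2132·cos θ + -0.3663·sin θ = -0.2418
  γ=atan2(-0.3663,0.2132)=-1.0437;  ψ=arccos(-0.5705)=2.1779;  θ2=γ+ψ≈1.1342
φ3=240.0° → target in arm frame (0.0116, 0.0201)
  A cos θ + B sin θ = C:  0.1784·cos θ + -0.3663·sin θ = -0.1977
  θ3 = atan2(B,A) + arccos(C/0.4074) = 0.9598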